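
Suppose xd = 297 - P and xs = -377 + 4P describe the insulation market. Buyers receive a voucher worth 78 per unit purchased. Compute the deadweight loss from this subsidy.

Deadweight loss = 2433.6

Pre-subsidy: 297 - P = -377 + 4P gives P* = 134.8, x* = 162.2.
With the rebate, buyers effectively pay Pb = Ps − 78, where Ps is the price sellers receive.
Demand in terms of Ps becomes xd = 297 − 1(Ps − 78) = 375 - Ps. Setting this equal to supply: 375 - Ps = -377 + 4Ps, so Ps = 150.4.
Buyers pay Pb = 150.4 − 78 = 72.4; x' = -377 + 4·150.4 = 224.6.
The subsidy expands output by 224.6 − 162.2 = 62.4 past the efficient level; on those units the gap between marginal cost and willingness to pay runs from 0 up to 78.
DWL = ½ × 78 × 62.4 = 2433.6.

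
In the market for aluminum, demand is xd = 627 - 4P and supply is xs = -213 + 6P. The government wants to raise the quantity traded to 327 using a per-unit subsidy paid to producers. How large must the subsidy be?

Required subsidy s = 15 per unit

At x = 327, invert demand for the buyer price: Pb = (627 − 327)/4 = 75; invert supply for the seller price: Ps = (327 − (-213))/6 = 90.
The subsidy must fill the gap: s = Ps − Pb = 90 − 75 = 15.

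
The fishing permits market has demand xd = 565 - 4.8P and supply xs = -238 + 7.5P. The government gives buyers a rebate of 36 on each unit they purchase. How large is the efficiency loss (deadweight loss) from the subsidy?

Pre-subsidy: 565 - 4.8P = -238 + 7.5P gives P* = 8030/123, x* = 10317/41.
With the rebate, buyers effectively pay Pb = Ps − 36, where Ps is the price sellers receive.
Demand in terms of Ps becomes xd = 565 − 4.8(Ps − 36) = 737.8 - 4.8Ps. Setting this equal to supply: 737.8 - 4.8Ps = -238 + 7.5Ps, so Ps = 238/3.
Buyers pay Pb = 238/3 − 36 = 130/3; x' = -238 + 7.5·(238/3) = 357.
The subsidy expands output by 357 − 10317/41 = 4320/41 past the efficient level; on those units the gap between marginal cost and willingness to pay runs from 0 up to 36.
DWL = ½ × 36 × 4320/41 = 77760/41.

Deadweight loss = 77760/41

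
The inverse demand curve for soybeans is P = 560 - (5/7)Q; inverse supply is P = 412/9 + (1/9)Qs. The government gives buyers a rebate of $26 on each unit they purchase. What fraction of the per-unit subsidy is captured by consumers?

Pre-subsidy: 560 - (5/7)Q = 412/9 + (1/9)Q gives Q* = 623 and P* = 115.
With the rebate, buyers effectively pay Pb = Ps − 26, where Ps is the price sellers receive.
On the curves, Pb = 560 - (5/7)Q and Ps = 412/9 + (1/9)Q; the wedge Ps − Pb = 26 gives 412/9 + (1/9)Q − (560 - (5/7)Q) = 26, so Q' = 654.5.
Then Pb = 560 − (5/7)·654.5 = 92.5 and Ps = 412/9 + (1/9)·654.5 = 118.5.
Buyers' price falls by P* − Pb = 115 − 92.5 = 22.5; sellers' price rises by Ps − P* = 118.5 − 115 = 3.5.
So consumers capture 22.5/26 = 45/52 of each unit of subsidy.

Consumer share = 45/52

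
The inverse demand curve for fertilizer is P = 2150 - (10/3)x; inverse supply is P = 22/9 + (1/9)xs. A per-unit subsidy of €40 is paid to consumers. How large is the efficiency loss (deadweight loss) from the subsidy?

Pre-subsidy: 2150 - (10/3)x = 22/9 + (1/9)x gives x* = 19328/31 and P* = 6670/93.
With the rebate, buyers effectively pay Pb = Ps − 40, where Ps is the price sellers receive.
On the curves, Pb = 2150 - (10/3)x and Ps = 22/9 + (1/9)x; the wedge Ps − Pb = 40 gives 22/9 + (1/9)x − (2150 - (10/3)x) = 40, so x' = 19688/31.
Then Pb = 2150 − (10/3)·(19688/31) = 3070/93 and Ps = 22/9 + (1/9)·(19688/31) = 6790/93.
The subsidy expands output by 19688/31 − 19328/31 = 360/31 past the efficient level; on those units the gap between marginal cost and willingness to pay runs from 0 up to 40.
DWL = ½ × 40 × 360/31 = 7200/31.

Deadweight loss = 7200/31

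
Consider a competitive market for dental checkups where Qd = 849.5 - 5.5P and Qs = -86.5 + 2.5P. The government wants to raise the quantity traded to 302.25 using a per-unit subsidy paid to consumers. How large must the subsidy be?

Required subsidy s = 56 per unit

At Q = 302.25, invert demand for the buyer price: Pb = (849.5 − 302.25)/5.5 = 99.5; invert supply for the seller price: Ps = (302.25 − (-86.5))/2.5 = 155.5.
The subsidy must fill the gap: s = Ps − Pb = 155.5 − 99.5 = 56.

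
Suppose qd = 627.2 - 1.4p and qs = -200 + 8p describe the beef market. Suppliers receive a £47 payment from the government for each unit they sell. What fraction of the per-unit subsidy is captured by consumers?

Consumer share = 40/47

Pre-subsidy: 627.2 - 1.4p = -200 + 8p gives p* = 88, q* = 504.
With the subsidy, sellers receive ps = pb + 47 for each unit, where pb is the price buyers pay.
Supply in terms of pb becomes qs = -200 + 8(pb + 47) = 176 + 8pb. Setting this equal to demand: 627.2 - 1.4pb = 176 + 8pb, so pb = 48.
Sellers receive ps = 48 + 47 = 95; q' = 627.2 − 1.4·48 = 560.
Buyers' price falls by p* − pb = 88 − 48 = 40; sellers' price rises by ps − p* = 95 − 88 = 7.
So consumers capture 40/47 = 40/47 of each unit of subsidy.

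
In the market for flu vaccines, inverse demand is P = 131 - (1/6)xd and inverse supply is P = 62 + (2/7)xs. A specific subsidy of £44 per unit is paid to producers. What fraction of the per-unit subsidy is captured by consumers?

Consumer share = 7/19

Pre-subsidy: 131 - (1/6)x = 62 + (2/7)x gives x* = 2898/19 and P* = 2006/19.
With the subsidy, sellers receive Ps = Pb + 44 for each unit, where Pb is the price buyers pay.
On the curves, Pb = 131 - (1/6)x and Ps = 62 + (2/7)x; the wedge Ps − Pb = 44 gives 62 + (2/7)x − (131 - (1/6)x) = 44, so x' = 4746/19.
Then Pb = 131 − (1/6)·(4746/19) = 1698/19 and Ps = 62 + (2/7)·(4746/19) = 2534/19.
Buyers' price falls by P* − Pb = 2006/19 − 1698/19 = 308/19; sellers' price rises by Ps − P* = 2534/19 − 2006/19 = 528/19.
So consumers capture (308/19)/44 = 7/19 of each unit of subsidy.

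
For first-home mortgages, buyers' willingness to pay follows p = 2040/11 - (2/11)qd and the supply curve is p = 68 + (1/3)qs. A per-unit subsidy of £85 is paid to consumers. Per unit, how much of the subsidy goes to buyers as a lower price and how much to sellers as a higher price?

Buyers gain £30 per unit; sellers gain £55 per unit

Pre-subsidy: 2040/11 - (2/11)q = 68 + (1/3)q gives q* = 228 and p* = 144.
With the rebate, buyers effectively pay pb = ps − 85, where ps is the price sellers receive.
On the curves, pb = 2040/11 - (2/11)q and ps = 68 + (1/3)q; the wedge ps − pb = 85 gives 68 + (1/3)q − (2040/11 - (2/11)q) = 85, so q' = 393.
Then pb = 2040/11 − (2/11)·393 = 114 and ps = 68 + (1/3)·393 = 199.
Buyers' price falls by p* − pb = 144 − 114 = 30; sellers' price rises by ps − p* = 199 − 144 = 55.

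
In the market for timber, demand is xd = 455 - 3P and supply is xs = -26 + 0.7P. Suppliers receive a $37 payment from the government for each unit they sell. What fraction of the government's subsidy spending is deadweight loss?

DWL / government spending = 21/172

Pre-subsidy: 455 - 3P = -26 + 0.7P gives P* = 130, x* = 65.
With the subsidy, sellers receive Ps = Pb + 37 for each unit, where Pb is the price buyers pay.
Supply in terms of Pb becomes xs = -26 + 0.7(Pb + 37) = -0.1 + 0.7Pb. Setting this equal to demand: 455 - 3Pb = -0.1 + 0.7Pb, so Pb = 123.
Sellers receive Ps = 123 + 37 = 160; x' = 455 − 3·123 = 86.
ΔCS = ½(65 + 86)(130 − 123) = 528.5; ΔPS = ½(65 + 86)(160 − 130) = 2265.
Government spending = 37 × 86 = 3182.
DWL = ½ × 37 × (86 − 65) = 388.5; fraction = 388.5 / 3182 = 21/172.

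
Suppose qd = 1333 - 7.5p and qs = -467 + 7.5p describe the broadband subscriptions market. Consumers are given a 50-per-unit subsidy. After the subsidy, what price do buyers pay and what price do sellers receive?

Buyers pay 95; sellers receive 145

Pre-subsidy: 1333 - 7.5p = -467 + 7.5p gives p* = 120, q* = 433.
With the rebate, buyers effectively pay pb = ps − 50, where ps is the price sellers receive.
Demand in terms of ps becomes qd = 1333 − 7.5(ps − 50) = 1708 - 7.5ps. Setting this equal to supply: 1708 - 7.5ps = -467 + 7.5ps, so ps = 145.
Buyers pay pb = 145 − 50 = 95; q' = -467 + 7.5·145 = 620.5.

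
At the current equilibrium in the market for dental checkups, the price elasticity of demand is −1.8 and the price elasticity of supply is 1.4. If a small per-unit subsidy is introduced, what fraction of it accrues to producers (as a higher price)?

For a small subsidy around the equilibrium, the benefit split depends on the relative slopes, which at a point are proportional to the elasticities.
Buyer share = εs/(εs + |εd|) = 1.4/(1.4 + 1.8) = 0.4375; seller share = |εd|/(εs + |εd|) = 0.5625.
So producers capture 0.5625 of the subsidy.

Producer share = 0.5625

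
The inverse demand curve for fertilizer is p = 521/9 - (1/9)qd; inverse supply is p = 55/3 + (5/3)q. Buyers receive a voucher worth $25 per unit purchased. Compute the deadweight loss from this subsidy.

Deadweight loss = $175.78125

Pre-subsidy: 521/9 - (1/9)q = 55/3 + (5/3)q gives q* = 22.25 and p* = 665/12.
With the rebate, buyers effectively pay pb = ps − 25, where ps is the price sellers receive.
On the curves, pb = 521/9 - (1/9)q and ps = 55/3 + (5/3)q; the wedge ps − pb = 25 gives 55/3 + (5/3)q − (521/9 - (1/9)q) = 25, so q' = 36.3125.
Then pb = 521/9 − (1/9)·36.3125 = 2585/48 and ps = 55/3 + (5/3)·36.3125 = 3785/48.
The subsidy expands output by 36.3125 − 22.25 = 14.0625 past the efficient level; on those units the gap between marginal cost and willingness to pay runs from 0 up to 25.
DWL = ½ × 25 × 14.0625 = 175.78125.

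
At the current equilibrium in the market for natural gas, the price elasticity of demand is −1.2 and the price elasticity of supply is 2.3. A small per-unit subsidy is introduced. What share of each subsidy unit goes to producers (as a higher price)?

For a small subsidy around the equilibrium, the benefit split depends on the relative slopes, which at a point are proportional to the elasticities.
Buyer share = εs/(εs + |εd|) = 2.3/(2.3 + 1.2) = 23/35; seller share = |εd|/(εs + |εd|) = 12/35.
So producers capture 12/35 of the subsidy.

Producer share = 12/35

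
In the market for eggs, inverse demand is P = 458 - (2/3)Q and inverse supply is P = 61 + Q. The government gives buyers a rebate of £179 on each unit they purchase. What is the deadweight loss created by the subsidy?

Deadweight loss = £9612.3

Pre-subsidy: 458 - (2/3)Q = 61 + Q gives Q* = 238.2 and P* = 299.2.
With the rebate, buyers effectively pay Pb = Ps − 179, where Ps is the price sellers receive.
On the curves, Pb = 458 - (2/3)Q and Ps = 61 + Q; the wedge Ps − Pb = 179 gives 61 + Q − (458 - (2/3)Q) = 179, so Q' = 345.6.
Then Pb = 458 − (2/3)·345.6 = 227.6 and Ps = 61 + 1·345.6 = 406.6.
The subsidy expands output by 345.6 − 238.2 = 107.4 past the efficient level; on those units the gap between marginal cost and willingness to pay runs from 0 up to 179.
DWL = ½ × 179 × 107.4 = 9612.3.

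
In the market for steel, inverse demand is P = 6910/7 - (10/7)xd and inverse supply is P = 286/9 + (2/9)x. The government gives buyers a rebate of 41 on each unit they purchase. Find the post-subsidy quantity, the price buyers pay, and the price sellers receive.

Pre-subsidy: 6910/7 - (10/7)x = 286/9 + (2/9)x gives x* = 15047/26 and P* = 2085/13.
With the rebate, buyers effectively pay Pb = Ps − 41, where Ps is the price sellers receive.
On the curves, Pb = 6910/7 - (10/7)x and Ps = 286/9 + (2/9)x; the wedge Ps − Pb = 41 gives 286/9 + (2/9)x − (6910/7 - (10/7)x) = 41, so x' = 62771/104.
Then Pb = 6910/7 − (10/7)·(62771/104) = 6495/52 and Ps = 286/9 + (2/9)·(62771/104) = 8627/52.

x' = 62771/104; buyers pay 6495/52; sellers receive 8627/52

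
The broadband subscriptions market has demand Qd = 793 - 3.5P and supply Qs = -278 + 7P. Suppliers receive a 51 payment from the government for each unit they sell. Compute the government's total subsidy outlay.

Pre-subsidy: 793 - 3.5P = -278 + 7P gives P* = 102, Q* = 436.
With the subsidy, sellers receive Ps = Pb + 51 for each unit, where Pb is the price buyers pay.
Supply in terms of Pb becomes Qs = -278 + 7(Pb + 51) = 79 + 7Pb. Setting this equal to demand: 793 - 3.5Pb = 79 + 7Pb, so Pb = 68.
Sellers receive Ps = 68 + 51 = 119; Q' = 793 − 3.5·68 = 555.
Government outlay = subsidy × quantity = 51 × 555 = 28305.

Government cost = 28305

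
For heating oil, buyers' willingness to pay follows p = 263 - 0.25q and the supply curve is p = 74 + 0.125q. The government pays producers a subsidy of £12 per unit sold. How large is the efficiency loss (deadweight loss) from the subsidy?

Pre-subsidy: 263 - 0.25q = 74 + 0.125q gives q* = 504 and p* = 137.
With the subsidy, sellers receive ps = pb + 12 for each unit, where pb is the price buyers pay.
On the curves, pb = 263 - 0.25q and ps = 74 + 0.125q; the wedge ps − pb = 12 gives 74 + 0.125q − (263 - 0.25q) = 12, so q' = 536.
Then pb = 263 − 0.25·536 = 129 and ps = 74 + 0.125·536 = 141.
The subsidy expands output by 536 − 504 = 32 past the efficient level; on those units the gap between marginal cost and willingness to pay runs from 0 up to 12.
DWL = ½ × 12 × 32 = 192.

Deadweight loss = £192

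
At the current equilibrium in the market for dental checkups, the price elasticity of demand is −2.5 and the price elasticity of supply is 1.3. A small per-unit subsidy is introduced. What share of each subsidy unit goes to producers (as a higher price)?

For a small subsidy around the equilibrium, the benefit split depends on the relative slopes, which at a point are proportional to the elasticities.
Buyer share = εs/(εs + |εd|) = 1.3/(1.3 + 2.5) = 13/38; seller share = |εd|/(εs + |εd|) = 25/38.
So producers capture 25/38 of the subsidy.

Producer share = 25/38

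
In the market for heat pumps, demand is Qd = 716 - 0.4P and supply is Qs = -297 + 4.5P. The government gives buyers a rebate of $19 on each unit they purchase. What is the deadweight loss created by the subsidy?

Pre-subsidy: 716 - 0.4P = -297 + 4.5P gives P* = 10130/49, Q* = 31032/49.
With the rebate, buyers effectively pay Pb = Ps − 19, where Ps is the price sellers receive.
Demand in terms of Ps becomes Qd = 716 − 0.4(Ps − 19) = 723.6 - 0.4Ps. Setting this equal to supply: 723.6 - 0.4Ps = -297 + 4.5Ps, so Ps = 1458/7.
Buyers pay Pb = 1458/7 − 19 = 1325/7; Q' = -297 + 4.5·(1458/7) = 4482/7.
The subsidy expands output by 4482/7 − 31032/49 = 342/49 past the efficient level; on those units the gap between marginal cost and willingness to pay runs from 0 up to 19.
DWL = ½ × 19 × 342/49 = 3249/49.

Deadweight loss = 3249/49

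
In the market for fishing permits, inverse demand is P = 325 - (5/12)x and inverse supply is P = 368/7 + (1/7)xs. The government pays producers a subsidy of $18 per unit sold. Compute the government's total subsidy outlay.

Government cost = 439128/47

Pre-subsidy: 325 - (5/12)x = 368/7 + (1/7)x gives x* = 22884/47 and P* = 5740/47.
With the subsidy, sellers receive Ps = Pb + 18 for each unit, where Pb is the price buyers pay.
On the curves, Pb = 325 - (5/12)x and Ps = 368/7 + (1/7)x; the wedge Ps − Pb = 18 gives 368/7 + (1/7)x − (325 - (5/12)x) = 18, so x' = 24396/47.
Then Pb = 325 − (5/12)·(24396/47) = 5110/47 and Ps = 368/7 + (1/7)·(24396/47) = 5956/47.
Government outlay = subsidy × quantity = 18 × 24396/47 = 439128/47.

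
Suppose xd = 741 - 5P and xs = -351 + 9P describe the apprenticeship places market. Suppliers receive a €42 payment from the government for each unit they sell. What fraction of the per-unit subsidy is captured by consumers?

Pre-subsidy: 741 - 5P = -351 + 9P gives P* = 78, x* = 351.
With the subsidy, sellers receive Ps = Pb + 42 for each unit, where Pb is the price buyers pay.
Supply in terms of Pb becomes xs = -351 + 9(Pb + 42) = 27 + 9Pb. Setting this equal to demand: 741 - 5Pb = 27 + 9Pb, so Pb = 51.
Sellers receive Ps = 51 + 42 = 93; x' = 741 − 5·51 = 486.
Buyers' price falls by P* − Pb = 78 − 51 = 27; sellers' price rises by Ps − P* = 93 − 78 = 15.
So consumers capture 27/42 = 9/14 of each unit of subsidy.

Consumer share = 9/14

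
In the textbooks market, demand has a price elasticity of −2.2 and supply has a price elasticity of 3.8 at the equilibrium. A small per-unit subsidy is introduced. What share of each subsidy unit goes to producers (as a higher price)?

Producer share = 11/30

For a small subsidy around the equilibrium, the benefit split depends on the relative slopes, which at a point are proportional to the elasticities.
Buyer share = εs/(εs + |εd|) = 3.8/(3.8 + 2.2) = 19/30; seller share = |εd|/(εs + |εd|) = 11/30.
So producers capture 11/30 of the subsidy.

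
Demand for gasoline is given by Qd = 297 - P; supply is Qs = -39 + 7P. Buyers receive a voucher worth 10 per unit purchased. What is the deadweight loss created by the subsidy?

Deadweight loss = 43.75

Pre-subsidy: 297 - P = -39 + 7P gives P* = 42, Q* = 255.
With the rebate, buyers effectively pay Pb = Ps − 10, where Ps is the price sellers receive.
Demand in terms of Ps becomes Qd = 297 − 1(Ps − 10) = 307 - Ps. Setting this equal to supply: 307 - Ps = -39 + 7Ps, so Ps = 43.25.
Buyers pay Pb = 43.25 − 10 = 33.25; Q' = -39 + 7·43.25 = 263.75.
The subsidy expands output by 263.75 − 255 = 8.75 past the efficient level; on those units the gap between marginal cost and willingness to pay runs from 0 up to 10.
DWL = ½ × 10 × 8.75 = 43.75.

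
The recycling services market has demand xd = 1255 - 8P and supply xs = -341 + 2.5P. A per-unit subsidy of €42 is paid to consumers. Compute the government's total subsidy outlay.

Pre-subsidy: 1255 - 8P = -341 + 2.5P gives P* = 152, x* = 39.
With the rebate, buyers effectively pay Pb = Ps − 42, where Ps is the price sellers receive.
Demand in terms of Ps becomes xd = 1255 − 8(Ps − 42) = 1591 - 8Ps. Setting this equal to supply: 1591 - 8Ps = -341 + 2.5Ps, so Ps = 184.
Buyers pay Pb = 184 − 42 = 142; x' = -341 + 2.5·184 = 119.
Government outlay = subsidy × quantity = 42 × 119 = 4998.

Government cost = €4998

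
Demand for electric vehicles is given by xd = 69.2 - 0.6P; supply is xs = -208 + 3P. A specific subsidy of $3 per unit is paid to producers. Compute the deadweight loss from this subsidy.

Pre-subsidy: 69.2 - 0.6P = -208 + 3P gives P* = 77, x* = 23.
With the subsidy, sellers receive Ps = Pb + 3 for each unit, where Pb is the price buyers pay.
Supply in terms of Pb becomes xs = -208 + 3(Pb + 3) = -199 + 3Pb. Setting this equal to demand: 69.2 - 0.6Pb = -199 + 3Pb, so Pb = 74.5.
Sellers receive Ps = 74.5 + 3 = 77.5; x' = 69.2 − 0.6·74.5 = 24.5.
The subsidy expands output by 24.5 − 23 = 1.5 past the efficient level; on those units the gap between marginal cost and willingness to pay runs from 0 up to 3.
DWL = ½ × 3 × 1.5 = 2.25.

Deadweight loss = $2.25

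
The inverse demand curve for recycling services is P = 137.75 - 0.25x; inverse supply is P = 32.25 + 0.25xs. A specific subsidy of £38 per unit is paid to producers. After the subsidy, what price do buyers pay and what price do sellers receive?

Buyers pay £66; sellers receive £104

Pre-subsidy: 137.75 - 0.25x = 32.25 + 0.25x gives x* = 211 and P* = 85.
With the subsidy, sellers receive Ps = Pb + 38 for each unit, where Pb is the price buyers pay.
On the curves, Pb = 137.75 - 0.25x and Ps = 32.25 + 0.25x; the wedge Ps − Pb = 38 gives 32.25 + 0.25x − (137.75 - 0.25x) = 38, so x' = 287.
Then Pb = 137.75 − 0.25·287 = 66 and Ps = 32.25 + 0.25·287 = 104.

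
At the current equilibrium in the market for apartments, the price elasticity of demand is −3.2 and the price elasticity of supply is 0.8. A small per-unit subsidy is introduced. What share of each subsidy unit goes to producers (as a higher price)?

Producer share = 0.8

For a small subsidy around the equilibrium, the benefit split depends on the relative slopes, which at a point are proportional to the elasticities.
Buyer share = εs/(εs + |εd|) = 0.8/(0.8 + 3.2) = 0.2; seller share = |εd|/(εs + |εd|) = 0.8.
So producers capture 0.8 of the subsidy.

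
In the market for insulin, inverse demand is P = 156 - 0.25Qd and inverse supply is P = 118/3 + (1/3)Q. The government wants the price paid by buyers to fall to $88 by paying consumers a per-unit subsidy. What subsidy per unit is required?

Required subsidy s = $42 per unit

At a buyer price of 88, quantity demanded is 624 − 4·88 = 272.
Sellers supply 272 only when they receive Ps = 118/3 + (1/3)·272 = 130.
s = Ps − Pb = 130 − 88 = 42.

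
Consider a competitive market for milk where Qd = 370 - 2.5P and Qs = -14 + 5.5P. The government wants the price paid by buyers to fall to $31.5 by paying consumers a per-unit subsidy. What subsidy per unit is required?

Required subsidy s = $24 per unit

At a buyer price of 31.5, quantity demanded is 370 − 2.5·31.5 = 291.25.
Sellers supply 291.25 only when they receive Ps with -14 + 5.5·Ps = 291.25, i.e. Ps = 55.5.
s = Ps − Pb = 55.5 − 31.5 = 24.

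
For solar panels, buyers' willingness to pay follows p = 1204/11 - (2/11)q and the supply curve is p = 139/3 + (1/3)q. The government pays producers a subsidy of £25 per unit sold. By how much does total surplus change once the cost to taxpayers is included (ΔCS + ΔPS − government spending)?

Net change in total surplus = -20625/34

Pre-subsidy: 1204/11 - (2/11)q = 139/3 + (1/3)q gives q* = 2083/17 and p* = 1482/17.
With the subsidy, sellers receive ps = pb + 25 for each unit, where pb is the price buyers pay.
On the curves, pb = 1204/11 - (2/11)q and ps = 139/3 + (1/3)q; the wedge ps − pb = 25 gives 139/3 + (1/3)q − (1204/11 - (2/11)q) = 25, so q' = 2908/17.
Then pb = 1204/11 − (2/11)·(2908/17) = 1332/17 and ps = 139/3 + (1/3)·(2908/17) = 1757/17.
ΔCS = ½(2083/17 + 2908/17)(1482/17 − 1332/17) = 374325/289; ΔPS = ½(2083/17 + 2908/17)(1757/17 − 1482/17) = 1372525/578.
Government spending = 25 × 2908/17 = 72700/17.
Net change = 374325/289 + 1372525/578 − 72700/17 = -20625/34. The loss equals the DWL triangle ½·25·825/17.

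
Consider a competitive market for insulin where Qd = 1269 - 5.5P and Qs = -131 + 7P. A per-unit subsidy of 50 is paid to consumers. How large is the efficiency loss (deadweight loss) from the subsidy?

Pre-subsidy: 1269 - 5.5P = -131 + 7P gives P* = 112, Q* = 653.
With the rebate, buyers effectively pay Pb = Ps − 50, where Ps is the price sellers receive.
Demand in terms of Ps becomes Qd = 1269 − 5.5(Ps − 50) = 1544 - 5.5Ps. Setting this equal to supply: 1544 - 5.5Ps = -131 + 7Ps, so Ps = 134.
Buyers pay Pb = 134 − 50 = 84; Q' = -131 + 7·134 = 807.
The subsidy expands output by 807 − 653 = 154 past the efficient level; on those units the gap between marginal cost and willingness to pay runs from 0 up to 50.
DWL = ½ × 50 × 154 = 3850.

Deadweight loss = 3850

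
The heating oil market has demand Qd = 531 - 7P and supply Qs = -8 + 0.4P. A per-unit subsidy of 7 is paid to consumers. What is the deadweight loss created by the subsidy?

Pre-subsidy: 531 - 7P = -8 + 0.4P gives P* = 2695/37, Q* = 782/37.
With the rebate, buyers effectively pay Pb = Ps − 7, where Ps is the price sellers receive.
Demand in terms of Ps becomes Qd = 531 − 7(Ps − 7) = 580 - 7Ps. Setting this equal to supply: 580 - 7Ps = -8 + 0.4Ps, so Ps = 2940/37.
Buyers pay Pb = 2940/37 − 7 = 2681/37; Q' = -8 + 0.4·(2940/37) = 880/37.
The subsidy expands output by 880/37 − 782/37 = 98/37 past the efficient level; on those units the gap between marginal cost and willingness to pay runs from 0 up to 7.
DWL = ½ × 7 × 98/37 = 343/37.

Deadweight loss = 343/37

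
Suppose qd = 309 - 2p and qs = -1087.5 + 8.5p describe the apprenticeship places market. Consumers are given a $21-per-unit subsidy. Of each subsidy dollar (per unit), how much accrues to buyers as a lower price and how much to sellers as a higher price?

Buyers gain $17 per unit; sellers gain $4 per unit

Pre-subsidy: 309 - 2p = -1087.5 + 8.5p gives p* = 133, q* = 43.
With the rebate, buyers effectively pay pb = ps − 21, where ps is the price sellers receive.
Demand in terms of ps becomes qd = 309 − 2(ps − 21) = 351 - 2ps. Setting this equal to supply: 351 - 2ps = -1087.5 + 8.5ps, so ps = 137.
Buyers pay pb = 137 − 21 = 116; q' = -1087.5 + 8.5·137 = 77.
Buyers' price falls by p* − pb = 133 − 116 = 17; sellers' price rises by ps − p* = 137 − 133 = 4.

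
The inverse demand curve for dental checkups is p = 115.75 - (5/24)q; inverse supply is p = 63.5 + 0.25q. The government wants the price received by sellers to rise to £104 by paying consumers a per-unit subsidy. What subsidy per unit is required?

Required subsidy s = £22 per unit

At a seller price of 104, quantity supplied is -254 + 4·104 = 162.
Buyers absorb 162 only when they pay pb = 115.75 − (5/24)·162 = 82.
s = ps − pb = 104 − 82 = 22.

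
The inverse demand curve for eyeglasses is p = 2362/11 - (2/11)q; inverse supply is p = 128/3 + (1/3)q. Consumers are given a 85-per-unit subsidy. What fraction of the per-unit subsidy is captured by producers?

Producer share = 11/17

Pre-subsidy: 2362/11 - (2/11)q = 128/3 + (1/3)q gives q* = 334 and p* = 154.
With the rebate, buyers effectively pay pb = ps − 85, where ps is the price sellers receive.
On the curves, pb = 2362/11 - (2/11)q and ps = 128/3 + (1/3)q; the wedge ps − pb = 85 gives 128/3 + (1/3)q − (2362/11 - (2/11)q) = 85, so q' = 499.
Then pb = 2362/11 − (2/11)·499 = 124 and ps = 128/3 + (1/3)·499 = 209.
Buyers' price falls by p* − pb = 154 − 124 = 30; sellers' price rises by ps − p* = 209 − 154 = 55.
So producers capture 55/85 = 11/17 of each unit of subsidy.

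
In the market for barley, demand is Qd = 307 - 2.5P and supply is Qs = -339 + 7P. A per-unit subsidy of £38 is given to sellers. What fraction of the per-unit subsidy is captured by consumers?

Pre-subsidy: 307 - 2.5P = -339 + 7P gives P* = 68, Q* = 137.
With the subsidy, sellers receive Ps = Pb + 38 for each unit, where Pb is the price buyers pay.
Supply in terms of Pb becomes Qs = -339 + 7(Pb + 38) = -73 + 7Pb. Setting this equal to demand: 307 - 2.5Pb = -73 + 7Pb, so Pb = 40.
Sellers receive Ps = 40 + 38 = 78; Q' = 307 − 2.5·40 = 207.
Buyers' price falls by P* − Pb = 68 − 40 = 28; sellers' price rises by Ps − P* = 78 − 68 = 10.
So consumers capture 28/38 = 14/19 of each unit of subsidy.

Consumer share = 14/19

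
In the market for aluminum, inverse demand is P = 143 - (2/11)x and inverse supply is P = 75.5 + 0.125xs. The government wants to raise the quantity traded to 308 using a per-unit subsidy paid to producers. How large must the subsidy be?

Required subsidy s = 27 per unit

At x = 308, from the demand curve buyers pay Pb = 143 − (2/11)·308 = 87; from the supply curve sellers need Ps = 75.5 + 0.125·308 = 114.
The subsidy must fill the gap: s = Ps − Pb = 114 − 87 = 27.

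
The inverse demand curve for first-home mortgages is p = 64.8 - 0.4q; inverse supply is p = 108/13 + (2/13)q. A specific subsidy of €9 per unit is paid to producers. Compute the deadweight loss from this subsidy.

Pre-subsidy: 64.8 - 0.4q = 108/13 + (2/13)q gives q* = 102 and p* = 24.
With the subsidy, sellers receive ps = pb + 9 for each unit, where pb is the price buyers pay.
On the curves, pb = 64.8 - 0.4q and ps = 108/13 + (2/13)q; the wedge ps − pb = 9 gives 108/13 + (2/13)q − (64.8 - 0.4q) = 9, so q' = 118.25.
Then pb = 64.8 − 0.4·118.25 = 17.5 and ps = 108/13 + (2/13)·118.25 = 26.5.
The subsidy expands output by 118.25 − 102 = 16.25 past the efficient level; on those units the gap between marginal cost and willingness to pay runs from 0 up to 9.
DWL = ½ × 9 × 16.25 = 73.125.

Deadweight loss = €73.125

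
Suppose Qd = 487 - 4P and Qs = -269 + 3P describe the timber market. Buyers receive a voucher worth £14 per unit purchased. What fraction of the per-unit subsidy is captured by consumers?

Pre-subsidy: 487 - 4P = -269 + 3P gives P* = 108, Q* = 55.
With the rebate, buyers effectively pay Pb = Ps − 14, where Ps is the price sellers receive.
Demand in terms of Ps becomes Qd = 487 − 4(Ps − 14) = 543 - 4Ps. Setting this equal to supply: 543 - 4Ps = -269 + 3Ps, so Ps = 116.
Buyers pay Pb = 116 − 14 = 102; Q' = -269 + 3·116 = 79.
Buyers' price falls by P* − Pb = 108 − 102 = 6; sellers' price rises by Ps − P* = 116 − 108 = 8.
So consumers capture 6/14 = 3/7 of each unit of subsidy.

Consumer share = 3/7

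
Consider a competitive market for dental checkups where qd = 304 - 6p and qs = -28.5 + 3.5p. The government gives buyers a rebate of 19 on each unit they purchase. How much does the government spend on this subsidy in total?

Government cost = 2584

Pre-subsidy: 304 - 6p = -28.5 + 3.5p gives p* = 35, q* = 94.
With the rebate, buyers effectively pay pb = ps − 19, where ps is the price sellers receive.
Demand in terms of ps becomes qd = 304 − 6(ps − 19) = 418 - 6ps. Setting this equal to supply: 418 - 6ps = -28.5 + 3.5ps, so ps = 47.
Buyers pay pb = 47 − 19 = 28; q' = -28.5 + 3.5·47 = 136.
Government outlay = subsidy × quantity = 19 × 136 = 2584.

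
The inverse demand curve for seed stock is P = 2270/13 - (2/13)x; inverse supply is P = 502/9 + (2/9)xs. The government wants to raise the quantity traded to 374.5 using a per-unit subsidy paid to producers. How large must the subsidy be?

At x = 374.5, from the demand curve buyers pay Pb = 2270/13 − (2/13)·374.5 = 117; from the supply curve sellers need Ps = 502/9 + (2/9)·374.5 = 139.
The subsidy must fill the gap: s = Ps − Pb = 139 − 117 = 22.

Required subsidy s = 22 per unit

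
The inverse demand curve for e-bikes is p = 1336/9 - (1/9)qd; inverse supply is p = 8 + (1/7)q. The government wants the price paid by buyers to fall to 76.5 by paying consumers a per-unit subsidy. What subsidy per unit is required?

Required subsidy s = 24 per unit

At a buyer price of 76.5, quantity demanded is 1336 − 9·76.5 = 647.5.
Sellers supply 647.5 only when they receive ps = 8 + (1/7)·647.5 = 100.5.
s = ps − pb = 100.5 − 76.5 = 24.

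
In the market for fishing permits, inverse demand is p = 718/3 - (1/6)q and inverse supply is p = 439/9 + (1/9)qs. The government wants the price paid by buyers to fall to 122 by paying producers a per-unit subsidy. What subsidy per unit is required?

At a buyer price of 122, quantity demanded is 1436 − 6·122 = 704.
Sellers supply 704 only when they receive ps = 439/9 + (1/9)·704 = 127.
s = ps − pb = 127 − 122 = 5.

Required subsidy s = 5 per unit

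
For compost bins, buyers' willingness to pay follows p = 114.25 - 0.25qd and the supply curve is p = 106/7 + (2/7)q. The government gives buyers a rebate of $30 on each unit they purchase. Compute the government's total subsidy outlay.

Government cost = $7230

Pre-subsidy: 114.25 - 0.25q = 106/7 + (2/7)q gives q* = 185 and p* = 68.
With the rebate, buyers effectively pay pb = ps − 30, where ps is the price sellers receive.
On the curves, pb = 114.25 - 0.25q and ps = 106/7 + (2/7)q; the wedge ps − pb = 30 gives 106/7 + (2/7)q − (114.25 - 0.25q) = 30, so q' = 241.
Then pb = 114.25 − 0.25·241 = 54 and ps = 106/7 + (2/7)·241 = 84.
Government outlay = subsidy × quantity = 30 × 241 = 7230.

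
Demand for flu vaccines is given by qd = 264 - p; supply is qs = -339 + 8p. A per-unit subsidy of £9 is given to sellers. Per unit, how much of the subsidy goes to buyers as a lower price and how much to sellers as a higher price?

Pre-subsidy: 264 - p = -339 + 8p gives p* = 67, q* = 197.
With the subsidy, sellers receive ps = pb + 9 for each unit, where pb is the price buyers pay.
Supply in terms of pb becomes qs = -339 + 8(pb + 9) = -267 + 8pb. Setting this equal to demand: 264 - pb = -267 + 8pb, so pb = 59.
Sellers receive ps = 59 + 9 = 68; q' = 264 − 1·59 = 205.
Buyers' price falls by p* − pb = 67 − 59 = 8; sellers' price rises by ps − p* = 68 − 67 = 1.

Buyers gain £8 per unit; sellers gain £1 per unit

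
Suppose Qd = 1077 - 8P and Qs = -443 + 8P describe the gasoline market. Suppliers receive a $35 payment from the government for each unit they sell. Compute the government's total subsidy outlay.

Government cost = $15995

Pre-subsidy: 1077 - 8P = -443 + 8P gives P* = 95, Q* = 317.
With the subsidy, sellers receive Ps = Pb + 35 for each unit, where Pb is the price buyers pay.
Supply in terms of Pb becomes Qs = -443 + 8(Pb + 35) = -163 + 8Pb. Setting this equal to demand: 1077 - 8Pb = -163 + 8Pb, so Pb = 77.5.
Sellers receive Ps = 77.5 + 35 = 112.5; Q' = 1077 − 8·77.5 = 457.
Government outlay = subsidy × quantity = 35 × 457 = 15995.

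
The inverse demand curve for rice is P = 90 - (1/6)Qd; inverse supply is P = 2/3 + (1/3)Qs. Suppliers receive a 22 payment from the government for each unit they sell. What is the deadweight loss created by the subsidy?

Pre-subsidy: 90 - (1/6)Q = 2/3 + (1/3)Q gives Q* = 536/3 and P* = 542/9.
With the subsidy, sellers receive Ps = Pb + 22 for each unit, where Pb is the price buyers pay.
On the curves, Pb = 90 - (1/6)Q and Ps = 2/3 + (1/3)Q; the wedge Ps − Pb = 22 gives 2/3 + (1/3)Q − (90 - (1/6)Q) = 22, so Q' = 668/3.
Then Pb = 90 − (1/6)·(668/3) = 476/9 and Ps = 2/3 + (1/3)·(668/3) = 674/9.
The subsidy expands output by 668/3 − 536/3 = 44 past the efficient level; on those units the gap between marginal cost and willingness to pay runs from 0 up to 22.
DWL = ½ × 22 × 44 = 484.

Deadweight loss = 484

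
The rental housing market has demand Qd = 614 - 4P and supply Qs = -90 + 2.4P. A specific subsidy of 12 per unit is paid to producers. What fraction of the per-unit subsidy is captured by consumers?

Pre-subsidy: 614 - 4P = -90 + 2.4P gives P* = 110, Q* = 174.
With the subsidy, sellers receive Ps = Pb + 12 for each unit, where Pb is the price buyers pay.
Supply in terms of Pb becomes Qs = -90 + 2.4(Pb + 12) = -61.2 + 2.4Pb. Setting this equal to demand: 614 - 4Pb = -61.2 + 2.4Pb, so Pb = 105.5.
Sellers receive Ps = 105.5 + 12 = 117.5; Q' = 614 − 4·105.5 = 192.
Buyers' price falls by P* − Pb = 110 − 105.5 = 4.5; sellers' price rises by Ps − P* = 117.5 − 110 = 7.5.
So consumers capture 4.5/12 = 0.375 of each unit of subsidy.

Consumer share = 0.375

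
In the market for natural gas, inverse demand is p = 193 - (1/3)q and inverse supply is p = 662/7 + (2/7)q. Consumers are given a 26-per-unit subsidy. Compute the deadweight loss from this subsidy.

Pre-subsidy: 193 - (1/3)q = 662/7 + (2/7)q gives q* = 159 and p* = 140.
With the rebate, buyers effectively pay pb = ps − 26, where ps is the price sellers receive.
On the curves, pb = 193 - (1/3)q and ps = 662/7 + (2/7)q; the wedge ps − pb = 26 gives 662/7 + (2/7)q − (193 - (1/3)q) = 26, so q' = 201.
Then pb = 193 − (1/3)·201 = 126 and ps = 662/7 + (2/7)·201 = 152.
The subsidy expands output by 201 − 159 = 42 past the efficient level; on those units the gap between marginal cost and willingness to pay runs from 0 up to 26.
DWL = ½ × 26 × 42 = 546.

Deadweight loss = 546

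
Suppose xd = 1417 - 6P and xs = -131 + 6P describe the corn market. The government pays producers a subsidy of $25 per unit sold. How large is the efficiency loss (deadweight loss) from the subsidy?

Deadweight loss = $937.5

Pre-subsidy: 1417 - 6P = -131 + 6P gives P* = 129, x* = 643.
With the subsidy, sellers receive Ps = Pb + 25 for each unit, where Pb is the price buyers pay.
Supply in terms of Pb becomes xs = -131 + 6(Pb + 25) = 19 + 6Pb. Setting this equal to demand: 1417 - 6Pb = 19 + 6Pb, so Pb = 116.5.
Sellers receive Ps = 116.5 + 25 = 141.5; x' = 1417 − 6·116.5 = 718.
The subsidy expands output by 718 − 643 = 75 past the efficient level; on those units the gap between marginal cost and willingness to pay runs from 0 up to 25.
DWL = ½ × 25 × 75 = 937.5.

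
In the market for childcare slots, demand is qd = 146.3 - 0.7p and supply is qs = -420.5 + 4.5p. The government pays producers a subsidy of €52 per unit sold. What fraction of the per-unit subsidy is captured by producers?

Pre-subsidy: 146.3 - 0.7p = -420.5 + 4.5p gives p* = 109, q* = 70.
With the subsidy, sellers receive ps = pb + 52 for each unit, where pb is the price buyers pay.
Supply in terms of pb becomes qs = -420.5 + 4.5(pb + 52) = -186.5 + 4.5pb. Setting this equal to demand: 146.3 - 0.7pb = -186.5 + 4.5pb, so pb = 64.
Sellers receive ps = 64 + 52 = 116; q' = 146.3 − 0.7·64 = 101.5.
Buyers' price falls by p* − pb = 109 − 64 = 45; sellers' price rises by ps − p* = 116 − 109 = 7.
So producers capture 7/52 = 7/52 of each unit of subsidy.

Producer share = 7/52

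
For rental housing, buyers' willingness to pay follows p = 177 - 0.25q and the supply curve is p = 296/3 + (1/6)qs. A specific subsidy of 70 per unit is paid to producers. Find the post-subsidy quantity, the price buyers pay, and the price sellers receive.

Pre-subsidy: 177 - 0.25q = 296/3 + (1/6)q gives q* = 188 and p* = 130.
With the subsidy, sellers receive ps = pb + 70 for each unit, where pb is the price buyers pay.
On the curves, pb = 177 - 0.25q and ps = 296/3 + (1/6)q; the wedge ps − pb = 70 gives 296/3 + (1/6)q − (177 - 0.25q) = 70, so q' = 356.
Then pb = 177 − 0.25·356 = 88 and ps = 296/3 + (1/6)·356 = 158.

q' = 356; buyers pay 88; sellers receive 158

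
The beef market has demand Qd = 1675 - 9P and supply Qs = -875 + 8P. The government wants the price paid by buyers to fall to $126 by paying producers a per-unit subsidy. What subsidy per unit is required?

At a buyer price of 126, quantity demanded is 1675 − 9·126 = 541.
Sellers supply 541 only when they receive Ps with -875 + 8·Ps = 541, i.e. Ps = 177.
s = Ps − Pb = 177 − 126 = 51.

Required subsidy s = $51 per unit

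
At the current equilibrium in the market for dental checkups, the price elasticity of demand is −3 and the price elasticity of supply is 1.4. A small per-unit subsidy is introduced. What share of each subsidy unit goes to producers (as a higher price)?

For a small subsidy around the equilibrium, the benefit split depends on the relative slopes, which at a point are proportional to the elasticities.
Buyer share = εs/(εs + |εd|) = 1.4/(1.4 + 3) = 7/22; seller share = |εd|/(εs + |εd|) = 15/22.
So producers capture 15/22 of the subsidy.

Producer share = 15/22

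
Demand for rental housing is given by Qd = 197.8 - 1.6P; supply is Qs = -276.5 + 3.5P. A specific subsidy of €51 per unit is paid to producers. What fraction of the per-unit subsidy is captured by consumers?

Pre-subsidy: 197.8 - 1.6P = -276.5 + 3.5P gives P* = 93, Q* = 49.
With the subsidy, sellers receive Ps = Pb + 51 for each unit, where Pb is the price buyers pay.
Supply in terms of Pb becomes Qs = -276.5 + 3.5(Pb + 51) = -98 + 3.5Pb. Setting this equal to demand: 197.8 - 1.6Pb = -98 + 3.5Pb, so Pb = 58.
Sellers receive Ps = 58 + 51 = 109; Q' = 197.8 − 1.6·58 = 105.
Buyers' price falls by P* − Pb = 93 − 58 = 35; sellers' price rises by Ps − P* = 109 − 93 = 16.
So consumers capture 35/51 = 35/51 of each unit of subsidy.

Consumer share = 35/51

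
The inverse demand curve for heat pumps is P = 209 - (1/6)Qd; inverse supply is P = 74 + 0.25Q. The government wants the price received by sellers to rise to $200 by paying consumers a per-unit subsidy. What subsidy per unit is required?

Required subsidy s = $75 per unit

At a seller price of 200, quantity supplied is -296 + 4·200 = 504.
Buyers absorb 504 only when they pay Pb = 209 − (1/6)·504 = 125.
s = Ps − Pb = 200 − 125 = 75.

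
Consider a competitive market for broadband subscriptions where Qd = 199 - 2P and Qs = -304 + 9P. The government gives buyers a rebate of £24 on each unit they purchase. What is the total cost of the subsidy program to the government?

Pre-subsidy: 199 - 2P = -304 + 9P gives P* = 503/11, Q* = 1183/11.
With the rebate, buyers effectively pay Pb = Ps − 24, where Ps is the price sellers receive.
Demand in terms of Ps becomes Qd = 199 − 2(Ps − 24) = 247 - 2Ps. Setting this equal to supply: 247 - 2Ps = -304 + 9Ps, so Ps = 551/11.
Buyers pay Pb = 551/11 − 24 = 287/11; Q' = -304 + 9·(551/11) = 1615/11.
Government outlay = subsidy × quantity = 24 × 1615/11 = 38760/11.

Government cost = 38760/11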